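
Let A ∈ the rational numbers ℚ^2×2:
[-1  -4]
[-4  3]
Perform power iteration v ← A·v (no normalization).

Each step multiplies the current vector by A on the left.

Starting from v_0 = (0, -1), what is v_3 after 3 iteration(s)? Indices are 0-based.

v_0 = (0, -1).
v_1 = A·v_0 = (4, -3).
v_2 = A·v_1 = (8, -25).
v_3 = A·v_2 = (92, -107).

v_3 = (92, -107)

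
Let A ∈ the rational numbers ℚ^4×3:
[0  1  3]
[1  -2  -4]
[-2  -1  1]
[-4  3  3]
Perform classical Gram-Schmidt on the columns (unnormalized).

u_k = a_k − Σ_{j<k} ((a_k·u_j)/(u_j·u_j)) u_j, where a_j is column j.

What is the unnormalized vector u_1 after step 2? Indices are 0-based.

u_1 = (1, -10/7, -15/7, 5/7)

Step 1: u_0 = a_0 = (0, 1, -2, -4).
Step 2: u_1 = a_1 − (-4/7)·u_0 = (1, -10/7, -15/7, 5/7).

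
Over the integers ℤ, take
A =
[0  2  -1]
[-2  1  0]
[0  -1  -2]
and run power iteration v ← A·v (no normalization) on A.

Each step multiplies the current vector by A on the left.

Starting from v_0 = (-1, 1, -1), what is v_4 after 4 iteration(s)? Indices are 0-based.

v_0 = (-1, 1, -1).
v_1 = A·v_0 = (3, 3, 1).
v_2 = A·v_1 = (5, -3, -5).
v_3 = A·v_2 = (-1, -13, 13).
v_4 = A·v_3 = (-39, -11, -13).

v_4 = (-39, -11, -13)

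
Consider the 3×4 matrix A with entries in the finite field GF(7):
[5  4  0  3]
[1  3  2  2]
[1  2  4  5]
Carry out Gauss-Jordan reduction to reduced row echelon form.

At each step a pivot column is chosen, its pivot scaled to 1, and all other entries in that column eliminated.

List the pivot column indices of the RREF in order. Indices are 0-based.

pivot columns: 0, 1, 2

[1] R0 /= 5  ⇒  (1, 5, 0, 2)
     R1 -= 1·R0  ⇒  (0, 5, 2, 0)
     R2 -= 1·R0  ⇒  (0, 4, 4, 3)
[2] R1 /= 5  ⇒  (0, 1, 6, 0)
     R0 -= 5·R1  ⇒  (1, 0, 5, 2)
     R2 -= 4·R1  ⇒  (0, 0, 1, 3)
[3] R2 /= 1  ⇒  (0, 0, 1, 3)
     R0 -= 5·R2  ⇒  (1, 0, 0, 1)
     R1 -= 6·R2  ⇒  (0, 1, 0, 3)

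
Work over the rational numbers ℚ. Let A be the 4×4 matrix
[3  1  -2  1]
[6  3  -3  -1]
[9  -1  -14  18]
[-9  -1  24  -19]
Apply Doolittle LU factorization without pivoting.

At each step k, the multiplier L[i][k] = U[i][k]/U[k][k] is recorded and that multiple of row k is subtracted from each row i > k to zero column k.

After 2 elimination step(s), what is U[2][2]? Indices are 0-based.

U[2][2] = -4

Step 1: pivot at (0,0) is 3.
  row1 ← row1 − (2)·row0  ⇒  L[1][0]=2, U row1=(0, 1, 1, -3)
  row2 ← row2 − (3)·row0  ⇒  L[2][0]=3, U row2=(0, -4, -8, 15)
  row3 ← row3 − (-3)·row0  ⇒  L[3][0]=-3, U row3=(0, 2, 18, -16)
Step 2: pivot at (1,1) is 1.
  row2 ← row2 − (-4)·row1  ⇒  L[2][1]=-4, U row2=(0, 0, -4, 3)
  row3 ← row3 − (2)·row1  ⇒  L[3][1]=2, U row3=(0, 0, 16, -10)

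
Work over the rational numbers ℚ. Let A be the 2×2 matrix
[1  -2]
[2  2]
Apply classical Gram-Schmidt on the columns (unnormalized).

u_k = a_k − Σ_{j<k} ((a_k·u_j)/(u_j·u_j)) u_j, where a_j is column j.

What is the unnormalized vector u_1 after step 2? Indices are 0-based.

Step 1: u_0 = a_0 = (1, 2).
Step 2: u_1 = a_1 − (2/5)·u_0 = (-12/5, 6/5).

u_1 = (-12/5, 6/5)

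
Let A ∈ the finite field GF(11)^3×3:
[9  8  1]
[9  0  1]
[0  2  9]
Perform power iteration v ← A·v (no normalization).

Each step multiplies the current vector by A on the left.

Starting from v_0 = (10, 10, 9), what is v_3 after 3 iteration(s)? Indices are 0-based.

v_0 = (10, 10, 9).
v_1 = A·v_0 = (3, 0, 2).
v_2 = A·v_1 = (7, 7, 7).
v_3 = A·v_2 = (5, 4, 0).

v_3 = (5, 4, 0)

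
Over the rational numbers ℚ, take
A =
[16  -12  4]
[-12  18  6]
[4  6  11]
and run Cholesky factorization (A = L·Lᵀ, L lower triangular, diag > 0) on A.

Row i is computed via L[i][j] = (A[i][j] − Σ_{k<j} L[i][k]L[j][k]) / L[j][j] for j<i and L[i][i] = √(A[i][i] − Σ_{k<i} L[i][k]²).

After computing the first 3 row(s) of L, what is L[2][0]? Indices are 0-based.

L[2][0] = 1

Step 1: L[0][0] = √(16) = 4.
  L[1][0] = (-12) / L[0][0] = -3.
Step 2: L[1][1] = √(9) = 3.
  L[2][0] = (4) / L[0][0] = 1.
  L[2][1] = (9) / L[1][1] = 3.
Step 3: L[2][2] = √(1) = 1.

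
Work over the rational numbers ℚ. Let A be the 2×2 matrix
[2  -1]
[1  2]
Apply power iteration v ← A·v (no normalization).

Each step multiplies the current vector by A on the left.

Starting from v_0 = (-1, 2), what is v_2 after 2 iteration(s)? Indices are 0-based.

v_0 = (-1, 2).
v_1 = A·v_0 = (-4, 3).
v_2 = A·v_1 = (-11, 2).

v_2 = (-11, 2)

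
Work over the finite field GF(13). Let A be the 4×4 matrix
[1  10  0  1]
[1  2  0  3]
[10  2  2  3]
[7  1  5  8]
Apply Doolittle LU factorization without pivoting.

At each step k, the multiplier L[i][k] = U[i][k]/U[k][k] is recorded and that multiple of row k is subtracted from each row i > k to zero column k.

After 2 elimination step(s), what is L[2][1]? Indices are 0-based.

L[2][1] = 9

[col 0] pivot 1
  R1 -= 1*R0 → (0, 5, 0, 2)  (L[1][0] := 1)
  R2 -= 10*R0 → (0, 6, 2, 6)  (L[2][0] := 10)
  R3 -= 7*R0 → (0, 9, 5, 1)  (L[3][0] := 7)
[col 1] pivot 5
  R2 -= 9*R1 → (0, 0, 2, 1)  (L[2][1] := 9)
  R3 -= 7*R1 → (0, 0, 5, 0)  (L[3][1] := 7)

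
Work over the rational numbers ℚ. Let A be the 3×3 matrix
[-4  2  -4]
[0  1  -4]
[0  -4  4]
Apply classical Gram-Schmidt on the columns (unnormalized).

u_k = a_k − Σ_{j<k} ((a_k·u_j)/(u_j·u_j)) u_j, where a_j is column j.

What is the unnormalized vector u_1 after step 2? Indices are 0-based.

Step 1: u_0 = a_0 = (-4, 0, 0).
Step 2: u_1 = a_1 − (-1/2)·u_0 = (0, 1, -4).

u_1 = (0, 1, -4)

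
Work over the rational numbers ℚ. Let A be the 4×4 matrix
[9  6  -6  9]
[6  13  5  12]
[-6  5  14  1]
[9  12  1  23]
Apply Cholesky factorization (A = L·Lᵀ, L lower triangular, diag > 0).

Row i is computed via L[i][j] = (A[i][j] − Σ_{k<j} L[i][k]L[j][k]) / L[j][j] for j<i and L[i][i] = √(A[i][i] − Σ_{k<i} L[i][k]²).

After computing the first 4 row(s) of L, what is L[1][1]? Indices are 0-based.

L[1][1] = 3

Step 1: L[0][0] = √(9) = 3.
  L[1][0] = (6) / L[0][0] = 2.
Step 2: L[1][1] = √(9) = 3.
  L[2][0] = (-6) / L[0][0] = -2.
  L[2][1] = (9) / L[1][1] = 3.
Step 3: L[2][2] = √(1) = 1.
  L[3][0] = (9) / L[0][0] = 3.
  L[3][1] = (6) / L[1][1] = 2.
  L[3][2] = (1) / L[2][2] = 1.
Step 4: L[3][3] = √(9) = 3.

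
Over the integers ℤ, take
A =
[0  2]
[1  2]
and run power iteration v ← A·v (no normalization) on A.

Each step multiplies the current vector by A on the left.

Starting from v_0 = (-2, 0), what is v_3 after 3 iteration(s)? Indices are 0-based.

v_0 = (-2, 0).
v_1 = A·v_0 = (0, -2).
v_2 = A·v_1 = (-4, -4).
v_3 = A·v_2 = (-8, -12).

v_3 = (-8, -12)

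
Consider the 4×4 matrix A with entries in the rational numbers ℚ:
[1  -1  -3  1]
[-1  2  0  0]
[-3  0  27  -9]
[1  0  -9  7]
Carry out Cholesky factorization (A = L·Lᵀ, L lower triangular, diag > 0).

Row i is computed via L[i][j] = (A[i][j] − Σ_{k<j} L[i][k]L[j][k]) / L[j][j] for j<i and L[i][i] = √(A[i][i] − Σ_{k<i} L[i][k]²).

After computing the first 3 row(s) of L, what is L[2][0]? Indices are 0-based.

L[2][0] = -3

Step 1: L[0][0] = √(1) = 1.
  L[1][0] = (-1) / L[0][0] = -1.
Step 2: L[1][1] = √(1) = 1.
  L[2][0] = (-3) / L[0][0] = -3.
  L[2][1] = (-3) / L[1][1] = -3.
Step 3: L[2][2] = √(9) = 3.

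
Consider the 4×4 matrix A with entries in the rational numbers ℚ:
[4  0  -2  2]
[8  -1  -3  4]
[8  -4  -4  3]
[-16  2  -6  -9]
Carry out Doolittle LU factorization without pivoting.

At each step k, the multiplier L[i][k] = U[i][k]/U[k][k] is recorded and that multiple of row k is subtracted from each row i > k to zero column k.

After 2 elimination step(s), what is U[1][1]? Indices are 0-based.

Step 1: pivot at (0,0) is 4.
  row1 ← row1 − (2)·row0  ⇒  L[1][0]=2, U row1=(0, -1, 1, 0)
  row2 ← row2 − (2)·row0  ⇒  L[2][0]=2, U row2=(0, -4, 0, -1)
  row3 ← row3 − (-4)·row0  ⇒  L[3][0]=-4, U row3=(0, 2, -14, -1)
Step 2: pivot at (1,1) is -1.
  row2 ← row2 − (4)·row1  ⇒  L[2][1]=4, U row2=(0, 0, -4, -1)
  row3 ← row3 − (-2)·row1  ⇒  L[3][1]=-2, U row3=(0, 0, -12, -1)

U[1][1] = -1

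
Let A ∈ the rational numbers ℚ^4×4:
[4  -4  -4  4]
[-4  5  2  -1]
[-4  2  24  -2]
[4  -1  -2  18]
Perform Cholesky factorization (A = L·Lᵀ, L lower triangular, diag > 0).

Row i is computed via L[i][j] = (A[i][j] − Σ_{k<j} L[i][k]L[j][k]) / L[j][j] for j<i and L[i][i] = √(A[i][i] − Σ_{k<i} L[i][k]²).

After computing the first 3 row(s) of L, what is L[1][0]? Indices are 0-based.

L[1][0] = -2

Step 1: L[0][0] = √(4) = 2.
  L[1][0] = (-4) / L[0][0] = -2.
Step 2: L[1][1] = √(1) = 1.
  L[2][0] = (-4) / L[0][0] = -2.
  L[2][1] = (-2) / L[1][1] = -2.
Step 3: L[2][2] = √(16) = 4.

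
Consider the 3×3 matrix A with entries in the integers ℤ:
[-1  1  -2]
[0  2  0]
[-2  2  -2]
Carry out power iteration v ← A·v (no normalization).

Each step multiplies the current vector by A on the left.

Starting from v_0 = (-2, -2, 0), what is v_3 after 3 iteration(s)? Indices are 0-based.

v_3 = (12, -16, 8)

v_0 = (-2, -2, 0).
v_1 = A·v_0 = (0, -4, 0).
v_2 = A·v_1 = (-4, -8, -8).
v_3 = A·v_2 = (12, -16, 8).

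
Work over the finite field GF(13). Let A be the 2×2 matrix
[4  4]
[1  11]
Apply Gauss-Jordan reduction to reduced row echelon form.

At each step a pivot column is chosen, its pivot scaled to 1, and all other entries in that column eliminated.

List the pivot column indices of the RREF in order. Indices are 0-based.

pivot columns: 0, 1

pivot(0,0)=4: scale R0 → (1, 1)
  clear (1,0): R1 −= (1)R0 → (0, 10)
pivot(1,1)=10: scale R1 → (0, 1)
  clear (0,1): R0 −= (1)R1 → (1, 0)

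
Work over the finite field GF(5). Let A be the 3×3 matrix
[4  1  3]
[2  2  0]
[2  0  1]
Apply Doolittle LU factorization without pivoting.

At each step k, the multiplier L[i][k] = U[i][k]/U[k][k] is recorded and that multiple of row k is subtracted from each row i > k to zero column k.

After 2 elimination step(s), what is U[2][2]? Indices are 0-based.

[col 0] pivot 4
  R1 -= 3*R0 → (0, 4, 1)  (L[1][0] := 3)
  R2 -= 3*R0 → (0, 2, 2)  (L[2][0] := 3)
[col 1] pivot 4
  R2 -= 3*R1 → (0, 0, 4)  (L[2][1] := 3)

U[2][2] = 4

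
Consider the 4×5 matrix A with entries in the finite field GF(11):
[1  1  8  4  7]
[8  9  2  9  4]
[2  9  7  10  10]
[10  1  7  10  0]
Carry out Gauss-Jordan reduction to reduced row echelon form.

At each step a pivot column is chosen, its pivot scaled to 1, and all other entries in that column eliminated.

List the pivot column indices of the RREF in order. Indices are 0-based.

[1] R0 /= 1  ⇒  (1, 1, 8, 4, 7)
     R1 -= 8·R0  ⇒  (0, 1, 4, 10, 3)
     R2 -= 2·R0  ⇒  (0, 7, 2, 2, 7)
     R3 -= 10·R0  ⇒  (0, 2, 4, 3, 7)
[2] R1 /= 1  ⇒  (0, 1, 4, 10, 3)
     R0 -= 1·R1  ⇒  (1, 0, 4, 5, 4)
     R2 -= 7·R1  ⇒  (0, 0, 7, 9, 8)
     R3 -= 2·R1  ⇒  (0, 0, 7, 5, 1)
[3] R2 /= 7  ⇒  (0, 0, 1, 6, 9)
     R0 -= 4·R2  ⇒  (1, 0, 0, 3, 1)
     R1 -= 4·R2  ⇒  (0, 1, 0, 8, 0)
     R3 -= 7·R2  ⇒  (0, 0, 0, 7, 4)
[4] R3 /= 7  ⇒  (0, 0, 0, 1, 10)
     R0 -= 3·R3  ⇒  (1, 0, 0, 0, 4)
     R1 -= 8·R3  ⇒  (0, 1, 0, 0, 8)
     R2 -= 6·R3  ⇒  (0, 0, 1, 0, 4)

pivot columns: 0, 1, 2, 3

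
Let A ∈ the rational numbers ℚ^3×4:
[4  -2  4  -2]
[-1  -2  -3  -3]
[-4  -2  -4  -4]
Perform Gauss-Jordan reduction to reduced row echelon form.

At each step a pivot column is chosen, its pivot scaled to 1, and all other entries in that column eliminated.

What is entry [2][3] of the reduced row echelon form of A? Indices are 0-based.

M[2][3] = -1/8

[1] R0 /= 4  ⇒  (1, -1/2, 1, -1/2)
     R1 -= -1·R0  ⇒  (0, -5/2, -2, -7/2)
     R2 -= -4·R0  ⇒  (0, -4, 0, -6)
[2] R1 /= -5/2  ⇒  (0, 1, 4/5, 7/5)
     R0 -= -1/2·R1  ⇒  (1, 0, 7/5, 1/5)
     R2 -= -4·R1  ⇒  (0, 0, 16/5, -2/5)
[3] R2 /= 16/5  ⇒  (0, 0, 1, -1/8)
     R0 -= 7/5·R2  ⇒  (1, 0, 0, 3/8)
     R1 -= 4/5·R2  ⇒  (0, 1, 0, 3/2)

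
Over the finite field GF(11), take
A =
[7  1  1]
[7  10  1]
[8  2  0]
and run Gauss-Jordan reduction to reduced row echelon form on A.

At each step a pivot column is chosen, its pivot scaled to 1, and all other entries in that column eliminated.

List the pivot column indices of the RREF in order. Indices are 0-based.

pivot(0,0)=7: scale R0 → (1, 8, 8)
  clear (1,0): R1 −= (7)R0 → (0, 9, 0)
  clear (2,0): R2 −= (8)R0 → (0, 4, 2)
pivot(1,1)=9: scale R1 → (0, 1, 0)
  clear (0,1): R0 −= (8)R1 → (1, 0, 8)
  clear (2,1): R2 −= (4)R1 → (0, 0, 2)
pivot(2,2)=2: scale R2 → (0, 0, 1)
  clear (0,2): R0 −= (8)R2 → (1, 0, 0)

pivot columns: 0, 1, 2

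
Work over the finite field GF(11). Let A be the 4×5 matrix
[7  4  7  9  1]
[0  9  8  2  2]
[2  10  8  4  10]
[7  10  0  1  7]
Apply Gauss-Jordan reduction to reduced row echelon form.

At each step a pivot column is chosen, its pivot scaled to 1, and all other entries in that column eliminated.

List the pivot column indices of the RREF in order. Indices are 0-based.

pivot columns: 0, 1, 2, 4

[1] R0 /= 7  ⇒  (1, 10, 1, 6, 8)
     R2 -= 2·R0  ⇒  (0, 1, 6, 3, 5)
     R3 -= 7·R0  ⇒  (0, 6, 4, 3, 6)
[2] R1 /= 9  ⇒  (0, 1, 7, 10, 10)
     R0 -= 10·R1  ⇒  (1, 0, 8, 5, 7)
     R2 -= 1·R1  ⇒  (0, 0, 10, 4, 6)
     R3 -= 6·R1  ⇒  (0, 0, 6, 9, 1)
[3] R2 /= 10  ⇒  (0, 0, 1, 7, 5)
     R0 -= 8·R2  ⇒  (1, 0, 0, 4, 0)
     R1 -= 7·R2  ⇒  (0, 1, 0, 5, 8)
     R3 -= 6·R2  ⇒  (0, 0, 0, 0, 4)
column 3 empty below row 3
[4] R3 /= 4  ⇒  (0, 0, 0, 0, 1)
     R1 -= 8·R3  ⇒  (0, 1, 0, 5, 0)
     R2 -= 5·R3  ⇒  (0, 0, 1, 7, 0)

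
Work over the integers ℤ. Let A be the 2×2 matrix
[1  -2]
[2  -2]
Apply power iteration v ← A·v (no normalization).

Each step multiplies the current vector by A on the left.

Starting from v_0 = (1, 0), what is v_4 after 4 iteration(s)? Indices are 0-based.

v_0 = (1, 0).
v_1 = A·v_0 = (1, 2).
v_2 = A·v_1 = (-3, -2).
v_3 = A·v_2 = (1, -2).
v_4 = A·v_3 = (5, 6).

v_4 = (5, 6)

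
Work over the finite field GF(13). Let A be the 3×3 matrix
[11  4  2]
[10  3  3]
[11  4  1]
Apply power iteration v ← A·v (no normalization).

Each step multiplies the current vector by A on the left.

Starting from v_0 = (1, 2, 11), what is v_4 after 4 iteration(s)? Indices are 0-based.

v_4 = (5, 12, 0)

v_0 = (1, 2, 11).
v_1 = A·v_0 = (2, 10, 4).
v_2 = A·v_1 = (5, 10, 1).
v_3 = A·v_2 = (6, 5, 5).
v_4 = A·v_3 = (5, 12, 0).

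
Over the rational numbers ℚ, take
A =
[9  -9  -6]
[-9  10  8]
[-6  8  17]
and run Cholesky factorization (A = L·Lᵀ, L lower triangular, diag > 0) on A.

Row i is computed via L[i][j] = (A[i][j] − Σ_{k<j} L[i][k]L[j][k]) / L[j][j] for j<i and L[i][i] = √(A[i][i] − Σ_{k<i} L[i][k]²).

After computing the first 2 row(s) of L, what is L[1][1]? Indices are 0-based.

Step 1: L[0][0] = √(9) = 3.
  L[1][0] = (-9) / L[0][0] = -3.
Step 2: L[1][1] = √(1) = 1.

L[1][1] = 1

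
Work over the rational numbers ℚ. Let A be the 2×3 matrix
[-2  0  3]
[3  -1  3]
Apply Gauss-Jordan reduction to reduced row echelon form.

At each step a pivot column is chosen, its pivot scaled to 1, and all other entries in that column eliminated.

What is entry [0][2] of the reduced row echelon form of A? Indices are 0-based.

M[0][2] = -3/2

step 1: normalize row 0 (÷-2) = (1, 0, -3/2)
  row 1: subtract 3×row0 = (0, -1, 15/2)
step 2: normalize row 1 (÷-1) = (0, 1, -15/2)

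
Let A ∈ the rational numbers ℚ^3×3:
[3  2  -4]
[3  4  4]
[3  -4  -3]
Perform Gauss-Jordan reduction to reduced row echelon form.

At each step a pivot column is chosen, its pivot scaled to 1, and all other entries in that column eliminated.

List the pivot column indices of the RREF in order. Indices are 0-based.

step 1: normalize row 0 (÷3) = (1, 2/3, -4/3)
  row 1: subtract 3×row0 = (0, 2, 8)
  row 2: subtract 3×row0 = (0, -6, 1)
step 2: normalize row 1 (÷2) = (0, 1, 4)
  row 0: subtract 2/3×row1 = (1, 0, -4)
  row 2: subtract -6×row1 = (0, 0, 25)
step 3: normalize row 2 (÷25) = (0, 0, 1)
  row 0: subtract -4×row2 = (1, 0, 0)
  row 1: subtract 4×row2 = (0, 1, 0)

pivot columns: 0, 1, 2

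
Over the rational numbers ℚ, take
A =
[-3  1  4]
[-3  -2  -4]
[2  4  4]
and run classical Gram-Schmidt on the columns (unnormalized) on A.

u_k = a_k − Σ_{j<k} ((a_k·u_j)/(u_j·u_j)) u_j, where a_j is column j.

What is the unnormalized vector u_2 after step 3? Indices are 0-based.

u_2 = (416/341, -728/341, -468/341)

Step 1: u_0 = a_0 = (-3, -3, 2).
Step 2: u_1 = a_1 − (1/2)·u_0 = (5/2, -1/2, 3).
Step 3: u_2 = a_2 − (4/11)·u_0 − (48/31)·u_1 = (416/341, -728/341, -468/341).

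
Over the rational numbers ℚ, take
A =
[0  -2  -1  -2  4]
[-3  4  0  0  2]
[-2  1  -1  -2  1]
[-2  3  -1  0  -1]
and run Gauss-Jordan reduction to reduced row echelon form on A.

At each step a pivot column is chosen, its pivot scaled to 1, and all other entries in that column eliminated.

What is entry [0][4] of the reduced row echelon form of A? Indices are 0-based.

M[0][4] = -18

step 1: exchange rows 0,1
step 1: normalize row 0 (÷-3) = (1, -4/3, 0, 0, -2/3)
  row 2: subtract -2×row0 = (0, -5/3, -1, -2, -1/3)
  row 3: subtract -2×row0 = (0, 1/3, -1, 0, -7/3)
step 2: normalize row 1 (÷-2) = (0, 1, 1/2, 1, -2)
  row 0: subtract -4/3×row1 = (1, 0, 2/3, 4/3, -10/3)
  row 2: subtract -5/3×row1 = (0, 0, -1/6, -1/3, -11/3)
  row 3: subtract 1/3×row1 = (0, 0, -7/6, -1/3, -5/3)
step 3: normalize row 2 (÷-1/6) = (0, 0, 1, 2, 22)
  row 0: subtract 2/3×row2 = (1, 0, 0, 0, -18)
  row 1: subtract 1/2×row2 = (0, 1, 0, 0, -13)
  row 3: subtract -7/6×row2 = (0, 0, 0, 2, 24)
step 4: normalize row 3 (÷2) = (0, 0, 0, 1, 12)
  row 2: subtract 2×row3 = (0, 0, 1, 0, -2)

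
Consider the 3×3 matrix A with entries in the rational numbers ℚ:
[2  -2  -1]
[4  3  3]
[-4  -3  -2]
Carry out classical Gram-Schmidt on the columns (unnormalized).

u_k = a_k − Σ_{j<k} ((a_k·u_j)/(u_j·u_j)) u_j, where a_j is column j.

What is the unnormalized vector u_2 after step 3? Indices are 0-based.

Step 1: u_0 = a_0 = (2, 4, -4).
Step 2: u_1 = a_1 − (5/9)·u_0 = (-28/9, 7/9, -7/9).
Step 3: u_2 = a_2 − (1/2)·u_0 − (9/14)·u_1 = (0, 1/2, 1/2).

u_2 = (0, 1/2, 1/2)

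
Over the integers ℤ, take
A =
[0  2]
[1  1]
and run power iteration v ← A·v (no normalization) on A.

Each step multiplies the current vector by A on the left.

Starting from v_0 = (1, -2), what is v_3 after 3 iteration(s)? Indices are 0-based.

v_0 = (1, -2).
v_1 = A·v_0 = (-4, -1).
v_2 = A·v_1 = (-2, -5).
v_3 = A·v_2 = (-10, -7).

v_3 = (-10, -7)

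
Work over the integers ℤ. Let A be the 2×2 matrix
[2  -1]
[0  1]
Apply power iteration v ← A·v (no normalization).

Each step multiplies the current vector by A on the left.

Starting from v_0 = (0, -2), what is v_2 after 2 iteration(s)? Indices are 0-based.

v_0 = (0, -2).
v_1 = A·v_0 = (2, -2).
v_2 = A·v_1 = (6, -2).

v_2 = (6, -2)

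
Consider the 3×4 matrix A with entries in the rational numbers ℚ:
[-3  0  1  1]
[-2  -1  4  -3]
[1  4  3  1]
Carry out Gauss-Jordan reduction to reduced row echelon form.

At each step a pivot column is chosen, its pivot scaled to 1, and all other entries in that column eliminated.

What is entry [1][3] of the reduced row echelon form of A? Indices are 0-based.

M[1][3] = 1

step 1: normalize row 0 (÷-3) = (1, 0, -1/3, -1/3)
  row 1: subtract -2×row0 = (0, -1, 10/3, -11/3)
  row 2: subtract 1×row0 = (0, 4, 10/3, 4/3)
step 2: normalize row 1 (÷-1) = (0, 1, -10/3, 11/3)
  row 2: subtract 4×row1 = (0, 0, 50/3, -40/3)
step 3: normalize row 2 (÷50/3) = (0, 0, 1, -4/5)
  row 0: subtract -1/3×row2 = (1, 0, 0, -3/5)
  row 1: subtract -10/3×row2 = (0, 1, 0, 1)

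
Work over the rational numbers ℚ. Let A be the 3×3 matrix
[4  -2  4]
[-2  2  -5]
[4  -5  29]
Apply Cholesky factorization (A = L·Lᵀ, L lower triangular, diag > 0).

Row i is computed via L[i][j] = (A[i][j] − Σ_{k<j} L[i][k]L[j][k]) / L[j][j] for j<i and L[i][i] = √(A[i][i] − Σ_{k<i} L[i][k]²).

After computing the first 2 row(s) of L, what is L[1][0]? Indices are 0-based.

L[1][0] = -1

Step 1: L[0][0] = √(4) = 2.
  L[1][0] = (-2) / L[0][0] = -1.
Step 2: L[1][1] = √(1) = 1.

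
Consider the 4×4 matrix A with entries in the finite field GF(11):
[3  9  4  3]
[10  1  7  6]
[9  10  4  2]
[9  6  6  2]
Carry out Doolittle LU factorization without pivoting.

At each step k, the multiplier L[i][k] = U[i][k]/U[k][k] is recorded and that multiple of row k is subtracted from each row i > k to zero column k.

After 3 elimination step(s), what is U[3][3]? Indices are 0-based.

U[3][3] = 1

k=0: U[0][0]=3
  eliminate (1,0): mult=7, new row 1: (0, 4, 1, 7); set L[1][0]=7
  eliminate (2,0): mult=3, new row 2: (0, 5, 3, 4); set L[2][0]=3
  eliminate (3,0): mult=3, new row 3: (0, 1, 5, 4); set L[3][0]=3
k=1: U[1][1]=4
  eliminate (2,1): mult=4, new row 2: (0, 0, 10, 9); set L[2][1]=4
  eliminate (3,1): mult=3, new row 3: (0, 0, 2, 5); set L[3][1]=3
k=2: U[2][2]=10
  eliminate (3,2): mult=9, new row 3: (0, 0, 0, 1); set L[3][2]=9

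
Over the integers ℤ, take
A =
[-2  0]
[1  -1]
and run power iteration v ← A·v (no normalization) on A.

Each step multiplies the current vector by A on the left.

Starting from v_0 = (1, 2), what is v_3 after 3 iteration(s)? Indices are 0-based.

v_3 = (-8, 5)

v_0 = (1, 2).
v_1 = A·v_0 = (-2, -1).
v_2 = A·v_1 = (4, -1).
v_3 = A·v_2 = (-8, 5).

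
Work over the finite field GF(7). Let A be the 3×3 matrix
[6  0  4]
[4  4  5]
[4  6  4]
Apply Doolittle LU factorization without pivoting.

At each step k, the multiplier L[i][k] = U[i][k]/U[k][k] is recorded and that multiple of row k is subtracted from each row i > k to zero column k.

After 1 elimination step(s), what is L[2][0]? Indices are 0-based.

L[2][0] = 3

[col 0] pivot 6
  R1 -= 3*R0 → (0, 4, 0)  (L[1][0] := 3)
  R2 -= 3*R0 → (0, 6, 6)  (L[2][0] := 3)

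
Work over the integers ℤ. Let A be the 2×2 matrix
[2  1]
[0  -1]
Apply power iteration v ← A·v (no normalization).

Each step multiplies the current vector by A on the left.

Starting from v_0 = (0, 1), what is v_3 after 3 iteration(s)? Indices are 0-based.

v_0 = (0, 1).
v_1 = A·v_0 = (1, -1).
v_2 = A·v_1 = (1, 1).
v_3 = A·v_2 = (3, -1).

v_3 = (3, -1)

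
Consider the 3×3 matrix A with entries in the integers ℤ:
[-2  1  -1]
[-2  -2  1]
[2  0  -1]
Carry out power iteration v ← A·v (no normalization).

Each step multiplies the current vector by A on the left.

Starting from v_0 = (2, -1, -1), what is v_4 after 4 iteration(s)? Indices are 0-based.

v_0 = (2, -1, -1).
v_1 = A·v_0 = (-4, -3, 5).
v_2 = A·v_1 = (0, 19, -13).
v_3 = A·v_2 = (32, -51, 13).
v_4 = A·v_3 = (-128, 51, 51).

v_4 = (-128, 51, 51)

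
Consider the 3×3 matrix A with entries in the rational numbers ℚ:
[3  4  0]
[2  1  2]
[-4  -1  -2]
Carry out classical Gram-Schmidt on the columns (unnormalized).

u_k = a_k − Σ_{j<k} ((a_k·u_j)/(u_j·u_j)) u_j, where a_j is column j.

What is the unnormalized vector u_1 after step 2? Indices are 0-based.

Step 1: u_0 = a_0 = (3, 2, -4).
Step 2: u_1 = a_1 − (18/29)·u_0 = (62/29, -7/29, 43/29).

u_1 = (62/29, -7/29, 43/29)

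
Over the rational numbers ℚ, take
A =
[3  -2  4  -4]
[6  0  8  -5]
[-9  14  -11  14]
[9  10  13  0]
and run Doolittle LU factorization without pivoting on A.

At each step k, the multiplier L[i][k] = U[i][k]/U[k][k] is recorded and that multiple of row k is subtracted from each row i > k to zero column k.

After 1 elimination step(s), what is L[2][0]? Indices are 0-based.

L[2][0] = -3

k=0: U[0][0]=3
  eliminate (1,0): mult=2, new row 1: (0, 4, 0, 3); set L[1][0]=2
  eliminate (2,0): mult=-3, new row 2: (0, 8, 1, 2); set L[2][0]=-3
  eliminate (3,0): mult=3, new row 3: (0, 16, 1, 12); set L[3][0]=3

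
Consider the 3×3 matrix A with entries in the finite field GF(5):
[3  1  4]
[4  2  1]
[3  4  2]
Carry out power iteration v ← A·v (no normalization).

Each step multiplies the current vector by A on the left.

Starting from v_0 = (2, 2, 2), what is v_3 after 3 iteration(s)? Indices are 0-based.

v_3 = (2, 1, 2)

v_0 = (2, 2, 2).
v_1 = A·v_0 = (1, 4, 3).
v_2 = A·v_1 = (4, 0, 0).
v_3 = A·v_2 = (2, 1, 2).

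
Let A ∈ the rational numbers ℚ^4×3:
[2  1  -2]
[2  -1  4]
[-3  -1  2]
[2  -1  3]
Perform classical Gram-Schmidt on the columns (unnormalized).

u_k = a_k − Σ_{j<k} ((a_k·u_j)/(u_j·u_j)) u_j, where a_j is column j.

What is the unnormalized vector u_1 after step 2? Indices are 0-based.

Step 1: u_0 = a_0 = (2, 2, -3, 2).
Step 2: u_1 = a_1 − (1/21)·u_0 = (19/21, -23/21, -6/7, -23/21).

u_1 = (19/21, -23/21, -6/7, -23/21)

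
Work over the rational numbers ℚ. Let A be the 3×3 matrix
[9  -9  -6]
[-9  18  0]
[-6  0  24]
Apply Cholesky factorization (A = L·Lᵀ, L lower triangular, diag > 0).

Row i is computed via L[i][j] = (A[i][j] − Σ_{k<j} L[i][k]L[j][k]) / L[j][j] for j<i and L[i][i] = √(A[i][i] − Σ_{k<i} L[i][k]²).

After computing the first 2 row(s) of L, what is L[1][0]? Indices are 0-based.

Step 1: L[0][0] = √(9) = 3.
  L[1][0] = (-9) / L[0][0] = -3.
Step 2: L[1][1] = √(9) = 3.

L[1][0] = -3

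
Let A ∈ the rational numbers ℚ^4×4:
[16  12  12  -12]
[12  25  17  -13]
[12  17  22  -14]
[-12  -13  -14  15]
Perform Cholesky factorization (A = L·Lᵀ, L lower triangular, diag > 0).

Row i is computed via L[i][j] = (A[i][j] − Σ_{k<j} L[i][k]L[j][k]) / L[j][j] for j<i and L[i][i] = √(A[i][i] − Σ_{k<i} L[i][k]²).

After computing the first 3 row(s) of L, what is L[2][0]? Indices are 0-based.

Step 1: L[0][0] = √(16) = 4.
  L[1][0] = (12) / L[0][0] = 3.
Step 2: L[1][1] = √(16) = 4.
  L[2][0] = (12) / L[0][0] = 3.
  L[2][1] = (8) / L[1][1] = 2.
Step 3: L[2][2] = √(9) = 3.

L[2][0] = 3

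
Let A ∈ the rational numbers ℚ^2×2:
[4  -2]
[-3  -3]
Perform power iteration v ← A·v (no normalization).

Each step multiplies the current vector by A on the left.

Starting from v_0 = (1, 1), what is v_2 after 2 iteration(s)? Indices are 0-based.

v_2 = (20, 12)

v_0 = (1, 1).
v_1 = A·v_0 = (2, -6).
v_2 = A·v_1 = (20, 12).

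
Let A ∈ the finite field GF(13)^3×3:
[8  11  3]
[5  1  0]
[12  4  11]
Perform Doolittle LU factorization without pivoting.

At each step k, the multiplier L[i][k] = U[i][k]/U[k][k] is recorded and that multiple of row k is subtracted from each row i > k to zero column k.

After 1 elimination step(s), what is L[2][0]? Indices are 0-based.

Step 1: pivot at (0,0) is 8.
  row1 ← row1 − (12)·row0  ⇒  L[1][0]=12, U row1=(0, 12, 3)
  row2 ← row2 − (8)·row0  ⇒  L[2][0]=8, U row2=(0, 7, 0)

L[2][0] = 8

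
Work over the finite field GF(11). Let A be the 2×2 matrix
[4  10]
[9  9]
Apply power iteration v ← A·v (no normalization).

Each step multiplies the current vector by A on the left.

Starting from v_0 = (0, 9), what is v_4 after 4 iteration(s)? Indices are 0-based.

v_0 = (0, 9).
v_1 = A·v_0 = (2, 4).
v_2 = A·v_1 = (4, 10).
v_3 = A·v_2 = (6, 5).
v_4 = A·v_3 = (8, 0).

v_4 = (8, 0)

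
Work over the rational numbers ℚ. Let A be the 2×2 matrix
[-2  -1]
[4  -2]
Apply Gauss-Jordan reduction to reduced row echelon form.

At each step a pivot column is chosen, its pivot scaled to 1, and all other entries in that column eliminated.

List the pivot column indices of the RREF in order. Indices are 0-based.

pivot columns: 0, 1

step 1: normalize row 0 (÷-2) = (1, 1/2)
  row 1: subtract 4×row0 = (0, -4)
step 2: normalize row 1 (÷-4) = (0, 1)
  row 0: subtract 1/2×row1 = (1, 0)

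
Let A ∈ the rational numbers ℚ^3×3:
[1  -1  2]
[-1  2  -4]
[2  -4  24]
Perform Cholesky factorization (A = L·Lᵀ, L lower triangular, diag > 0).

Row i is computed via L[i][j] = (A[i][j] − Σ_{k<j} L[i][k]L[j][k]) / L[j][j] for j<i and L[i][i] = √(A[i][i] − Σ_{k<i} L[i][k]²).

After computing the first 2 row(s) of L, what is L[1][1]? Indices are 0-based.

L[1][1] = 1

Step 1: L[0][0] = √(1) = 1.
  L[1][0] = (-1) / L[0][0] = -1.
Step 2: L[1][1] = √(1) = 1.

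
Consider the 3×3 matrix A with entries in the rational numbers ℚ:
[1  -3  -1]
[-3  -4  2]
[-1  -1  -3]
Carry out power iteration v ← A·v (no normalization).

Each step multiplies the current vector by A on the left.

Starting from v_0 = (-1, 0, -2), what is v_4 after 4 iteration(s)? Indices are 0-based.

v_4 = (201, 555, -33)

v_0 = (-1, 0, -2).
v_1 = A·v_0 = (1, -1, 7).
v_2 = A·v_1 = (-3, 15, -21).
v_3 = A·v_2 = (-27, -93, 51).
v_4 = A·v_3 = (201, 555, -33).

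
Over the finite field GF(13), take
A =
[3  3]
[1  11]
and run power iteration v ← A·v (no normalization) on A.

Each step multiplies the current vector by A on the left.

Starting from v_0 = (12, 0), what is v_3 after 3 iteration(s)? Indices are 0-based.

v_3 = (0, 3)

v_0 = (12, 0).
v_1 = A·v_0 = (10, 12).
v_2 = A·v_1 = (1, 12).
v_3 = A·v_2 = (0, 3).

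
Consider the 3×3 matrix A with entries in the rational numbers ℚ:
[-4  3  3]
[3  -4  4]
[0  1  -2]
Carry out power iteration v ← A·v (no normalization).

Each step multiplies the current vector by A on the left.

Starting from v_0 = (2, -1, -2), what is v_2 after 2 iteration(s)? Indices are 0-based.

v_0 = (2, -1, -2).
v_1 = A·v_0 = (-17, 2, 3).
v_2 = A·v_1 = (83, -47, -4).

v_2 = (83, -47, -4)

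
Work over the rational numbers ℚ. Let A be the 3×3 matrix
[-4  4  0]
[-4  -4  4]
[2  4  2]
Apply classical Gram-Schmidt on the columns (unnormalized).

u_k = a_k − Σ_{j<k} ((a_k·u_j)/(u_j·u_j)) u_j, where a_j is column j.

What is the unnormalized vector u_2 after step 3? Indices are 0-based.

u_2 = (-10/13, 30/13, 40/13)

Step 1: u_0 = a_0 = (-4, -4, 2).
Step 2: u_1 = a_1 − (2/9)·u_0 = (44/9, -28/9, 32/9).
Step 3: u_2 = a_2 − (-1/3)·u_0 − (-3/26)·u_1 = (-10/13, 30/13, 40/13).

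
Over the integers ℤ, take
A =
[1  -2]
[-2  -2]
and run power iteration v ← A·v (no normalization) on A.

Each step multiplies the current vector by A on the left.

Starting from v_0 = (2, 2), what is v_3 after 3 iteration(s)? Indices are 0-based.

v_3 = (-26, -68)

v_0 = (2, 2).
v_1 = A·v_0 = (-2, -8).
v_2 = A·v_1 = (14, 20).
v_3 = A·v_2 = (-26, -68).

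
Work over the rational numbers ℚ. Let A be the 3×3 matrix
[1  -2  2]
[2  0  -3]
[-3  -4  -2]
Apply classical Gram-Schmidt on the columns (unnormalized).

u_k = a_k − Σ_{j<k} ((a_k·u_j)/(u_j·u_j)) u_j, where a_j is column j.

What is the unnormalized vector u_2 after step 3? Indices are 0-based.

u_2 = (12/5, -3, -6/5)

Step 1: u_0 = a_0 = (1, 2, -3).
Step 2: u_1 = a_1 − (5/7)·u_0 = (-19/7, -10/7, -13/7).
Step 3: u_2 = a_2 − (1/7)·u_0 − (1/5)·u_1 = (12/5, -3, -6/5).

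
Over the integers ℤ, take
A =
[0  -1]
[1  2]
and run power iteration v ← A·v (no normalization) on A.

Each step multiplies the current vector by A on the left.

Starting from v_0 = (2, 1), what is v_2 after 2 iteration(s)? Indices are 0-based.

v_2 = (-4, 7)

v_0 = (2, 1).
v_1 = A·v_0 = (-1, 4).
v_2 = A·v_1 = (-4, 7).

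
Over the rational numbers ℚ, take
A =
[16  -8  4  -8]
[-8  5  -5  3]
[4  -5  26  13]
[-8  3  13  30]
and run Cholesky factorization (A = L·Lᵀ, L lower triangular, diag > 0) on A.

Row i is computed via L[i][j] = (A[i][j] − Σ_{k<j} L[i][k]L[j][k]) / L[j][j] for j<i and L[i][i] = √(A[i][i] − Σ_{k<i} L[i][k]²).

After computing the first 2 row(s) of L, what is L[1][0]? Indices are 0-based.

L[1][0] = -2

Step 1: L[0][0] = √(16) = 4.
  L[1][0] = (-8) / L[0][0] = -2.
Step 2: L[1][1] = √(1) = 1.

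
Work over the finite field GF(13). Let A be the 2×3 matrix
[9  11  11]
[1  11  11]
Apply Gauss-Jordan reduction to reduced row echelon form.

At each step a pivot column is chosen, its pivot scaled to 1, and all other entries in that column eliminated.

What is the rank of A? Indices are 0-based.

step 1: normalize row 0 (÷9) = (1, 7, 7)
  row 1: subtract 1×row0 = (0, 4, 4)
step 2: normalize row 1 (÷4) = (0, 1, 1)
  row 0: subtract 7×row1 = (1, 0, 0)

rank = 2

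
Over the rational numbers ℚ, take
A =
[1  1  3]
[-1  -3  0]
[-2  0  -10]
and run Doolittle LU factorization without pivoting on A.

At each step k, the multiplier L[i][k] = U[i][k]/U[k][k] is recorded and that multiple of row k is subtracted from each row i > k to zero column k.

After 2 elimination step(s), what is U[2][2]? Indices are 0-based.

[col 0] pivot 1
  R1 -= -1*R0 → (0, -2, 3)  (L[1][0] := -1)
  R2 -= -2*R0 → (0, 2, -4)  (L[2][0] := -2)
[col 1] pivot -2
  R2 -= -1*R1 → (0, 0, -1)  (L[2][1] := -1)

U[2][2] = -1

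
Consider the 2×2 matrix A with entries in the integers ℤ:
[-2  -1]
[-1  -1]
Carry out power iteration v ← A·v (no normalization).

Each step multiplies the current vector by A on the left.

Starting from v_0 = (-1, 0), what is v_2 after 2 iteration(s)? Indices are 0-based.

v_2 = (-5, -3)

v_0 = (-1, 0).
v_1 = A·v_0 = (2, 1).
v_2 = A·v_1 = (-5, -3).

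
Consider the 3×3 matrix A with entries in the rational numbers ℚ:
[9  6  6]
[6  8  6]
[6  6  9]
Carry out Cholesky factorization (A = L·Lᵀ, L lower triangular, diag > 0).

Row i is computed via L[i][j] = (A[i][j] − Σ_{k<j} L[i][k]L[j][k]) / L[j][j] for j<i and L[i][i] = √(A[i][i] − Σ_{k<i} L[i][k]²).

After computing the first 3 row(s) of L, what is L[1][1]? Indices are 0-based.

Step 1: L[0][0] = √(9) = 3.
  L[1][0] = (6) / L[0][0] = 2.
Step 2: L[1][1] = √(4) = 2.
  L[2][0] = (6) / L[0][0] = 2.
  L[2][1] = (2) / L[1][1] = 1.
Step 3: L[2][2] = √(4) = 2.

L[1][1] = 2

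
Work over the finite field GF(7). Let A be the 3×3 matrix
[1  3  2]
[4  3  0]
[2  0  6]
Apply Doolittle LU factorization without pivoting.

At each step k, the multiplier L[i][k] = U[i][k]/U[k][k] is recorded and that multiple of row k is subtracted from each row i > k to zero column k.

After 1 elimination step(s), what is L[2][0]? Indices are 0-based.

[col 0] pivot 1
  R1 -= 4*R0 → (0, 5, 6)  (L[1][0] := 4)
  R2 -= 2*R0 → (0, 1, 2)  (L[2][0] := 2)

L[2][0] = 2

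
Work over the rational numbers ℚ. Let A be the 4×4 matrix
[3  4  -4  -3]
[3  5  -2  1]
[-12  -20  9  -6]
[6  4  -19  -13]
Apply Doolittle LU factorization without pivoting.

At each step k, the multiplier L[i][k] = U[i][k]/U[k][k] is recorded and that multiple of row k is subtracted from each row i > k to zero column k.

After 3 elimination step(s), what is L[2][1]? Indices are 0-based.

Step 1: pivot at (0,0) is 3.
  row1 ← row1 − (1)·row0  ⇒  L[1][0]=1, U row1=(0, 1, 2, 4)
  row2 ← row2 − (-4)·row0  ⇒  L[2][0]=-4, U row2=(0, -4, -7, -18)
  row3 ← row3 − (2)·row0  ⇒  L[3][0]=2, U row3=(0, -4, -11, -7)
Step 2: pivot at (1,1) is 1.
  row2 ← row2 − (-4)·row1  ⇒  L[2][1]=-4, U row2=(0, 0, 1, -2)
  row3 ← row3 − (-4)·row1  ⇒  L[3][1]=-4, U row3=(0, 0, -3, 9)
Step 3: pivot at (2,2) is 1.
  row3 ← row3 − (-3)·row2  ⇒  L[3][2]=-3, U row3=(0, 0, 0, 3)

L[2][1] = -4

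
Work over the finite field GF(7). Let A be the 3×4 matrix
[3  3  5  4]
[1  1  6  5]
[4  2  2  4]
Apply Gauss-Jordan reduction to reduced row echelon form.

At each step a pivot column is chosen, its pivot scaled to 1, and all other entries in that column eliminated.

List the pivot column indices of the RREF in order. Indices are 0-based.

pivot columns: 0, 1, 2

pivot(0,0)=3: scale R0 → (1, 1, 4, 6)
  clear (1,0): R1 −= (1)R0 → (0, 0, 2, 6)
  clear (2,0): R2 −= (4)R0 → (0, 5, 0, 1)
pivot(1,1): swap R1↔R2
pivot(1,1)=5: scale R1 → (0, 1, 0, 3)
  clear (0,1): R0 −= (1)R1 → (1, 0, 4, 3)
pivot(2,2)=2: scale R2 → (0, 0, 1, 3)
  clear (0,2): R0 −= (4)R2 → (1, 0, 0, 5)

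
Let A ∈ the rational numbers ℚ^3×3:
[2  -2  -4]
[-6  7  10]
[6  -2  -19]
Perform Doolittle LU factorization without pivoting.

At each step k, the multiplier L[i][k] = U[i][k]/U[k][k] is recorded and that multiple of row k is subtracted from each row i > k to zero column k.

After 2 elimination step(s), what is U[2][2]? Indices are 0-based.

U[2][2] = 1

k=0: U[0][0]=2
  eliminate (1,0): mult=-3, new row 1: (0, 1, -2); set L[1][0]=-3
  eliminate (2,0): mult=3, new row 2: (0, 4, -7); set L[2][0]=3
k=1: U[1][1]=1
  eliminate (2,1): mult=4, new row 2: (0, 0, 1); set L[2][1]=4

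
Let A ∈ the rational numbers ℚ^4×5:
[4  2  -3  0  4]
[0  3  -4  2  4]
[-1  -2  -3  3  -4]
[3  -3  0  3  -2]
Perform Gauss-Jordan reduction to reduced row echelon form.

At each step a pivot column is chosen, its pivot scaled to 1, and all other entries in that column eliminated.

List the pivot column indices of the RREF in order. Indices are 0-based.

pivot columns: 0, 1, 2, 3

[1] R0 /= 4  ⇒  (1, 1/2, -3/4, 0, 1)
     R2 -= -1·R0  ⇒  (0, -3/2, -15/4, 3, -3)
     R3 -= 3·R0  ⇒  (0, -9/2, 9/4, 3, -5)
[2] R1 /= 3  ⇒  (0, 1, -4/3, 2/3, 4/3)
     R0 -= 1/2·R1  ⇒  (1, 0, -1/12, -1/3, 1/3)
     R2 -= -3/2·R1  ⇒  (0, 0, -23/4, 4, -1)
     R3 -= -9/2·R1  ⇒  (0, 0, -15/4, 6, 1)
[3] R2 /= -23/4  ⇒  (0, 0, 1, -16/23, 4/23)
     R0 -= -1/12·R2  ⇒  (1, 0, 0, -9/23, 8/23)
     R1 -= -4/3·R2  ⇒  (0, 1, 0, -6/23, 36/23)
     R3 -= -15/4·R2  ⇒  (0, 0, 0, 78/23, 38/23)
[4] R3 /= 78/23  ⇒  (0, 0, 0, 1, 19/39)
     R0 -= -9/23·R3  ⇒  (1, 0, 0, 0, 7/13)
     R1 -= -6/23·R3  ⇒  (0, 1, 0, 0, 22/13)
     R2 -= -16/23·R3  ⇒  (0, 0, 1, 0, 20/39)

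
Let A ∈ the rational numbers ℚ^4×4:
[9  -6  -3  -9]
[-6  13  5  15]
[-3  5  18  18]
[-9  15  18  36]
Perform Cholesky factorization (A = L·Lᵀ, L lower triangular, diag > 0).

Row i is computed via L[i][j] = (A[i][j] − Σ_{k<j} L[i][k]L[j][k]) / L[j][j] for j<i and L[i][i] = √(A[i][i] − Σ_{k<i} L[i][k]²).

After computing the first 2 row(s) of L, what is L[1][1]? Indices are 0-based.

L[1][1] = 3

Step 1: L[0][0] = √(9) = 3.
  L[1][0] = (-6) / L[0][0] = -2.
Step 2: L[1][1] = √(9) = 3.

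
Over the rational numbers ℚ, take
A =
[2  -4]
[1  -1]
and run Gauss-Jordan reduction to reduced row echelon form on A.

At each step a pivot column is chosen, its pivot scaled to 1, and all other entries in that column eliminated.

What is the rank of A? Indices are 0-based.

rank = 2

step 1: normalize row 0 (÷2) = (1, -2)
  row 1: subtract 1×row0 = (0, 1)
step 2: normalize row 1 (÷1) = (0, 1)
  row 0: subtract -2×row1 = (1, 0)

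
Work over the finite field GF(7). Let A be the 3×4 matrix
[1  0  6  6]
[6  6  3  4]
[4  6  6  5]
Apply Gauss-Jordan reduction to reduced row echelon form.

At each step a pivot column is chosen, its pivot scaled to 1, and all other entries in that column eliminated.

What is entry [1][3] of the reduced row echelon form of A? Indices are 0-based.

M[1][3] = 2

[1] R0 /= 1  ⇒  (1, 0, 6, 6)
     R1 -= 6·R0  ⇒  (0, 6, 2, 3)
     R2 -= 4·R0  ⇒  (0, 6, 3, 2)
[2] R1 /= 6  ⇒  (0, 1, 5, 4)
     R2 -= 6·R1  ⇒  (0, 0, 1, 6)
[3] R2 /= 1  ⇒  (0, 0, 1, 6)
     R0 -= 6·R2  ⇒  (1, 0, 0, 5)
     R1 -= 5·R2  ⇒  (0, 1, 0, 2)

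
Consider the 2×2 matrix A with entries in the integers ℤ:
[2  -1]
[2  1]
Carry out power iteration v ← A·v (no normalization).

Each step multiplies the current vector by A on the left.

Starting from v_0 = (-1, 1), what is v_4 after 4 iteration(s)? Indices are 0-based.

v_0 = (-1, 1).
v_1 = A·v_0 = (-3, -1).
v_2 = A·v_1 = (-5, -7).
v_3 = A·v_2 = (-3, -17).
v_4 = A·v_3 = (11, -23).

v_4 = (11, -23)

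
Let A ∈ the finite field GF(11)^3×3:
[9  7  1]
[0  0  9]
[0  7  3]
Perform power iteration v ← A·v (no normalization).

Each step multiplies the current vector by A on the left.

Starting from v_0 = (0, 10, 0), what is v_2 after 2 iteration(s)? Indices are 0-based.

v_0 = (0, 10, 0).
v_1 = A·v_0 = (4, 0, 4).
v_2 = A·v_1 = (7, 3, 1).

v_2 = (7, 3, 1)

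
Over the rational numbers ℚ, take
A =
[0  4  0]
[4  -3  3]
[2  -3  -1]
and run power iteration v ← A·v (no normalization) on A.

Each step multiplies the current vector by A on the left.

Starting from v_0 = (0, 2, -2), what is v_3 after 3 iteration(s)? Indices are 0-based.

v_0 = (0, 2, -2).
v_1 = A·v_0 = (8, -12, -4).
v_2 = A·v_1 = (-48, 56, 56).
v_3 = A·v_2 = (224, -192, -320).

v_3 = (224, -192, -320)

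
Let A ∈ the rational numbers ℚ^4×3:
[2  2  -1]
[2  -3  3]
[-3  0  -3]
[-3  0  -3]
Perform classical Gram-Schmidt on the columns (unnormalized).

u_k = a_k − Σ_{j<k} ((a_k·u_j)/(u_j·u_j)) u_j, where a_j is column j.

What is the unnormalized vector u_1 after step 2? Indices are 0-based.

Step 1: u_0 = a_0 = (2, 2, -3, -3).
Step 2: u_1 = a_1 − (-1/13)·u_0 = (28/13, -37/13, -3/13, -3/13).

u_1 = (28/13, -37/13, -3/13, -3/13)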